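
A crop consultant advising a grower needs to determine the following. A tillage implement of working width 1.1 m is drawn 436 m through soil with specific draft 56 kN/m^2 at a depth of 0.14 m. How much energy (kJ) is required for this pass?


E = k * d * w * L
  = 56 * 0.14 * 1.1 * 436
  = 3760.06 kJ


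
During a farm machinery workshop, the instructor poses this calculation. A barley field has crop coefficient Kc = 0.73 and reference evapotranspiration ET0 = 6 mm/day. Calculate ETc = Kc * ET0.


ETc = Kc * ET0
    = 0.73 * 6
    = 4.38 mm/day


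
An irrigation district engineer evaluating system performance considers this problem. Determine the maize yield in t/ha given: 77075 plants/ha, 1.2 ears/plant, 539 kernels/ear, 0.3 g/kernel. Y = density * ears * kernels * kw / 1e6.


Y = density * ears * kernels * kw
  = 77075 * 1.2 * 539 * 0.3 g/ha
  = 14955633 g/ha
  = 14955.63 kg/ha = 14.96 t/ha


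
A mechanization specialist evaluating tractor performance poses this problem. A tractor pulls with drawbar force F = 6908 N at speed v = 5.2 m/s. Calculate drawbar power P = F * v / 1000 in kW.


P = F * v / 1000
  = 6908 * 5.2 / 1000
  = 35921.60 / 1000
  = 35.92 kW


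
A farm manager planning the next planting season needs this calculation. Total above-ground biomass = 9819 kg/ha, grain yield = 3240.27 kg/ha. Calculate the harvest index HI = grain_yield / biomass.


HI = grain_yield / biomass
   = 3240.27 / 9819
   = 0.33


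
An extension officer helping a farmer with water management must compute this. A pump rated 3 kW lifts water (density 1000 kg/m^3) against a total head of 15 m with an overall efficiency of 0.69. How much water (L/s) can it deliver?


Q = (P * 1000 * eta) / (rho * g * H)
  = (3 * 1000 * 0.69) / (1000 * 9.81 * 15)
  = 2070 / 147150
  = 0.01407 m^3/s = 14.07 L/s


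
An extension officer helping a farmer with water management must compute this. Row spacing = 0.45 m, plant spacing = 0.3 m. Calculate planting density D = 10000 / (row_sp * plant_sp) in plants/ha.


D = 10000 / (row_sp * plant_sp)
  = 10000 / (0.45 * 0.3)
  = 10000 / 0.1350
  = 74074.07 plants/ha


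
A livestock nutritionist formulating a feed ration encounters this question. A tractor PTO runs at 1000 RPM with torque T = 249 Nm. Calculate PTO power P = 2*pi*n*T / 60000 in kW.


P = 2*pi*n*T / 60000
  = 2*pi * 1000 * 249 / 60000
  = 1564513.14 / 60000
  = 26.08 kW


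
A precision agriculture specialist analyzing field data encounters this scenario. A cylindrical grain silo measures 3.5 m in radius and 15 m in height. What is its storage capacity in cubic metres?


V = pi * r^2 * h
  = pi * 3.5^2 * 15
  = pi * 12.25 * 15
  = 577.27 m^3


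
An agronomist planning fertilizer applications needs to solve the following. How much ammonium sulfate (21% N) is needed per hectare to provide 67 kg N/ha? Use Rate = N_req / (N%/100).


Rate = N_required / (N_content / 100)
     = 67 / (21 / 100)
     = 67 / 0.21
     = 319.05 kg/ha


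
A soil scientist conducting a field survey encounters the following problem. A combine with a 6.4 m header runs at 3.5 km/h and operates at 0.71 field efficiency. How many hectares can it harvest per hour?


C = w * v * eta_f / 10
  = 6.4 * 3.5 * 0.71 / 10
  = 15.90 / 10
  = 1.59 ha/h


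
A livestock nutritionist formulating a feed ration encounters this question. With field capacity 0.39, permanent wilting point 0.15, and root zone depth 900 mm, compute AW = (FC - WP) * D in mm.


AW = (FC - WP) * D
   = (0.39 - 0.15) * 900
   = 0.24 * 900
   = 216 mm


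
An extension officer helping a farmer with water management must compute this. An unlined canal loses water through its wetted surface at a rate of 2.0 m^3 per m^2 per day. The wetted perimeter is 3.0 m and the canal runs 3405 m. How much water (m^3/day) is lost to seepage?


S = C * P * L
  = 2.0 * 3.0 * 3405
  = 20430 m^3/day


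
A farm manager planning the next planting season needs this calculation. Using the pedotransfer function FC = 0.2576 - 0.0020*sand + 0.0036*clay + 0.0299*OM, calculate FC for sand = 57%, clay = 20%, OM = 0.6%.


FC = 0.2576 - 0.0020*57 + 0.0036*20 + 0.0299*0.6
   = 0.2576 - 0.1140 + 0.0720 + 0.0179
   = 0.2335


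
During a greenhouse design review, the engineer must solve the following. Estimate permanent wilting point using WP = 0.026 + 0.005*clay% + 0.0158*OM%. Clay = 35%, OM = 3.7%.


WP = 0.026 + 0.005*35 + 0.0158*3.7
   = 0.026 + 0.1750 + 0.0585
   = 0.2595


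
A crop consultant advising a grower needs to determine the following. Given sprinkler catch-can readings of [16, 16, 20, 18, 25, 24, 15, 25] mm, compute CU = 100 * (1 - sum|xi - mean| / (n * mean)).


xbar = 159 / 8 = 19.875
sum|xi - xbar| = 29
CU = 100 * (1 - 29 / (8 * 19.875))
   = 100 * (1 - 0.1824)
   = 81.76%


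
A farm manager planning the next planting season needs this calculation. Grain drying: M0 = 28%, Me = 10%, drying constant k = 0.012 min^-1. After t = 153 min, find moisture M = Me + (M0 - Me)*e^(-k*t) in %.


M = Me + (M0 - Me) * e^(-k*t)
  = 10 + (28 - 10) * e^(-0.012*153)
  = 10 + 18 * e^(-1.836)
  = 10 + 18 * 0.15945
  = 10 + 2.8702
  = 12.87%


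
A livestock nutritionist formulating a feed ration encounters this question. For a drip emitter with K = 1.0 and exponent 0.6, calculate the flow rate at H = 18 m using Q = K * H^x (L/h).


Q = K * H^x
  = 1.0 * 18^0.6
  = 1.0 * 5.6645
  = 5.66 L/h


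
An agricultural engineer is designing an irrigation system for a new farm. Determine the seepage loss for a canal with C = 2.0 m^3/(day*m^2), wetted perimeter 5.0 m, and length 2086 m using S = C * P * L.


S = C * P * L
  = 2.0 * 5.0 * 2086
  = 20860 m^3/day


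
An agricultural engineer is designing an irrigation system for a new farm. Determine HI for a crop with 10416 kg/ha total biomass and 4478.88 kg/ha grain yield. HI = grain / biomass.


HI = grain_yield / biomass
   = 4478.88 / 10416
   = 0.43


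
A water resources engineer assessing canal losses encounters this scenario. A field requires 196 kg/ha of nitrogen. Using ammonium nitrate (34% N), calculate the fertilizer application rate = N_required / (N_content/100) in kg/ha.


Rate = N_required / (N_content / 100)
     = 196 / (34 / 100)
     = 196 / 0.34
     = 576.47 kg/ha


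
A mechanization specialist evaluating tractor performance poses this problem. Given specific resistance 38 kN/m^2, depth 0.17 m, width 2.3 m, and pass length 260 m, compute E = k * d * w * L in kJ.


E = k * d * w * L
  = 38 * 0.17 * 2.3 * 260
  = 3863.08 kJ


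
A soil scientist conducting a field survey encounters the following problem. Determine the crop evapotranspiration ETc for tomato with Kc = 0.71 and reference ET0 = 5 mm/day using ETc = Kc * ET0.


ETc = Kc * ET0
    = 0.71 * 5
    = 3.55 mm/day


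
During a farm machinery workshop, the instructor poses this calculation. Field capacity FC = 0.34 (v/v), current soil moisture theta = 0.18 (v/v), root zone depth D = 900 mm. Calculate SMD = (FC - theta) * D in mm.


SMD = (FC - theta) * D
    = (0.34 - 0.18) * 900
    = 0.160 * 900
    = 144 mm


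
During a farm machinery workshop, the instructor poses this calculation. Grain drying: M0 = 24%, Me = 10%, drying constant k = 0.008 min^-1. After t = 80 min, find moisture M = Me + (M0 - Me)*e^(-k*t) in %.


M = Me + (M0 - Me) * e^(-k*t)
  = 10 + (24 - 10) * e^(-0.008*80)
  = 10 + 14 * e^(-0.640)
  = 10 + 14 * 0.52729
  = 10 + 7.3821
  = 17.38%


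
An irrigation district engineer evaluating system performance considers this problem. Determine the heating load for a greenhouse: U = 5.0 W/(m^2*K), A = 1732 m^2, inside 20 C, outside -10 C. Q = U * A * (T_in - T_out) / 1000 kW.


dT = 20 - (-10) = 30 K
Q = U * A * dT
  = 5.0 * 1732 * 30
  = 259800 W = 259.80 kW


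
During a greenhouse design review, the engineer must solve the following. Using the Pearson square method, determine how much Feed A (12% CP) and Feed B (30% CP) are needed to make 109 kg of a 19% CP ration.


parts_A = CP_b - target = 30 - 19 = 11
parts_B = target - CP_a = 19 - 12 = 7
total_parts = 11 + 7 = 18
Feed A = 109 * 11 / 18 = 66.61 kg
Feed B = 109 * 7 / 18 = 42.39 kg

66.61 kg


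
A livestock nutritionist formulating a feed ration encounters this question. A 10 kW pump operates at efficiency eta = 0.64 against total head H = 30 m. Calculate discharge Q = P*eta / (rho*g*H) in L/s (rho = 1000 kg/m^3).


Q = (P * 1000 * eta) / (rho * g * H)
  = (10 * 1000 * 0.64) / (1000 * 9.81 * 30)
  = 6400 / 294300
  = 0.02175 m^3/s = 21.75 L/s


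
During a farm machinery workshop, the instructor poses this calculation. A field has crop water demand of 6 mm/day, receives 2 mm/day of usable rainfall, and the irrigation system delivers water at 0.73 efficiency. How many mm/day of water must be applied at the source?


IWR = (ETc - Pe) / Ea
    = (6 - 2) / 0.73
    = 4 / 0.73
    = 5.48 mm/day


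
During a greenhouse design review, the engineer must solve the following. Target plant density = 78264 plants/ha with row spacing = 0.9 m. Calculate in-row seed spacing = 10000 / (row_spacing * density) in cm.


spacing = 10000 / (row_sp * density)
        = 10000 / (0.9 * 78264)
        = 10000 / 70437.60
        = 0.14197 m = 14.20 cm


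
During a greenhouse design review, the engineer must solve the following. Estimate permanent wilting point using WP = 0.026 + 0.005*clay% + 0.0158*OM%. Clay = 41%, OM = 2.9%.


WP = 0.026 + 0.005*41 + 0.0158*2.9
   = 0.026 + 0.2050 + 0.0458
   = 0.2768


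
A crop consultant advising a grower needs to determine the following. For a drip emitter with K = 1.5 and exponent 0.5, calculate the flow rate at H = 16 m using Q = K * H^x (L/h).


Q = K * H^x
  = 1.5 * 16^0.5
  = 1.5 * 4
  = 6 L/h


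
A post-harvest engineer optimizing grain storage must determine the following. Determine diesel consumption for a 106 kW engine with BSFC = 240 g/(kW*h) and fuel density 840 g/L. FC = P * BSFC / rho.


FC = P * BSFC / rho_fuel
   = 106 * 240 / 840
   = 25440 / 840
   = 30.29 L/h


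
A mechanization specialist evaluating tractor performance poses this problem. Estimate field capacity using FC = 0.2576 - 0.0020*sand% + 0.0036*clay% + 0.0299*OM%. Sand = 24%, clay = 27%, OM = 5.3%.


FC = 0.2576 - 0.0020*24 + 0.0036*27 + 0.0299*5.3
   = 0.2576 - 0.0480 + 0.0972 + 0.1585
   = 0.4653


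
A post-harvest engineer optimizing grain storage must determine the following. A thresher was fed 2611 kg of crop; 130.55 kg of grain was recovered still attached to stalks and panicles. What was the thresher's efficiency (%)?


eta = (total - unthreshed) / total * 100
    = (2611 - 130.55) / 2611 * 100
    = 2480.45 / 2611 * 100
    = 95%


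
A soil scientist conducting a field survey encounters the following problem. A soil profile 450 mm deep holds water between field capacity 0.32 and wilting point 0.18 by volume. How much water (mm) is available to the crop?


AW = (FC - WP) * D
   = (0.32 - 0.18) * 450
   = 0.14 * 450
   = 63 mm


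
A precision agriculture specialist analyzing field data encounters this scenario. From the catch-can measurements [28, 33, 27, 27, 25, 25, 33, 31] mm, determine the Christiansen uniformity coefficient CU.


xbar = 229 / 8 = 28.625
sum|xi - xbar| = 22.250
CU = 100 * (1 - 22.250 / (8 * 28.625))
   = 100 * (1 - 0.0972)
   = 90.28%


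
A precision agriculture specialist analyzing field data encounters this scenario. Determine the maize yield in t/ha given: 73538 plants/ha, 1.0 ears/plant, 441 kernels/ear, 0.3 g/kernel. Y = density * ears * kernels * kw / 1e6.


Y = density * ears * kernels * kw
  = 73538 * 1.0 * 441 * 0.3 g/ha
  = 9729077.40 g/ha
  = 9729.08 kg/ha = 9.73 t/ha


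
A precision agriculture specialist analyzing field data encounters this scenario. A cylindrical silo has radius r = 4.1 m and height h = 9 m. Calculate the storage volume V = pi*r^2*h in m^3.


V = pi * r^2 * h
  = pi * 4.1^2 * 9
  = pi * 16.81 * 9
  = 475.29 m^3


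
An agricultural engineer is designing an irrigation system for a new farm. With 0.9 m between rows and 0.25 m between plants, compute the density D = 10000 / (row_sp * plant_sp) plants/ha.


D = 10000 / (row_sp * plant_sp)
  = 10000 / (0.9 * 0.25)
  = 10000 / 0.2250
  = 44444.44 plants/ha


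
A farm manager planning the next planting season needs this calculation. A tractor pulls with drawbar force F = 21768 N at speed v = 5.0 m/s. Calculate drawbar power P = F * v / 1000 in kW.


P = F * v / 1000
  = 21768 * 5.0 / 1000
  = 108840 / 1000
  = 108.84 kW


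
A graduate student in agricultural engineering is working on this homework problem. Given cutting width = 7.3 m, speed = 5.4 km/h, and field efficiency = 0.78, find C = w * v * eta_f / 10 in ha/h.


C = w * v * eta_f / 10
  = 7.3 * 5.4 * 0.78 / 10
  = 30.75 / 10
  = 3.07 ha/h


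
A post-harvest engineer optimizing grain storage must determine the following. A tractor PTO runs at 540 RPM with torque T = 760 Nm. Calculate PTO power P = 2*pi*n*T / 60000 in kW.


P = 2*pi*n*T / 60000
  = 2*pi * 540 * 760 / 60000
  = 2578619.25 / 60000
  = 42.98 kW


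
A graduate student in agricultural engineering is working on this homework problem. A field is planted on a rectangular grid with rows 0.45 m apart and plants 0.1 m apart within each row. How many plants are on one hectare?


D = 10000 / (row_sp * plant_sp)
  = 10000 / (0.45 * 0.1)
  = 10000 / 0.0450
  = 222222.22 plants/ha


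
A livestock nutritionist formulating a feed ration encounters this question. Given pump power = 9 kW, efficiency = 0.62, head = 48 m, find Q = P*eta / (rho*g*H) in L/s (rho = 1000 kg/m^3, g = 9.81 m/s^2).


Q = (P * 1000 * eta) / (rho * g * H)
  = (9 * 1000 * 0.62) / (1000 * 9.81 * 48)
  = 5580 / 470880
  = 0.01185 m^3/s = 11.85 L/s


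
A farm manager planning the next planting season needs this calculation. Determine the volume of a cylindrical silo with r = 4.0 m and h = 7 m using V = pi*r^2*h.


V = pi * r^2 * h
  = pi * 4.0^2 * 7
  = pi * 16 * 7
  = 351.86 m^3


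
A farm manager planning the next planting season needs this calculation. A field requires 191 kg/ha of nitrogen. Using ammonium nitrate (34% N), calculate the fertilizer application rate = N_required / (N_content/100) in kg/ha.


Rate = N_required / (N_content / 100)
     = 191 / (34 / 100)
     = 191 / 0.34
     = 561.76 kg/ha


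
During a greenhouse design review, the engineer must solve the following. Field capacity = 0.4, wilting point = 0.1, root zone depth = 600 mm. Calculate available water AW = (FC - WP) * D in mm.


AW = (FC - WP) * D
   = (0.4 - 0.1) * 600
   = 0.30 * 600
   = 180 mm


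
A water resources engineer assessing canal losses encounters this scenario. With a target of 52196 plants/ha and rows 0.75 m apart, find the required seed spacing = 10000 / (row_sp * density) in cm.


spacing = 10000 / (row_sp * density)
        = 10000 / (0.75 * 52196)
        = 10000 / 39147
        = 0.25545 m = 25.54 cm


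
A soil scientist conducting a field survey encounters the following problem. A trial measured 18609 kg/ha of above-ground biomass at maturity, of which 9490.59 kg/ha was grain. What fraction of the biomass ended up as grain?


HI = grain_yield / biomass
   = 9490.59 / 18609
   = 0.51


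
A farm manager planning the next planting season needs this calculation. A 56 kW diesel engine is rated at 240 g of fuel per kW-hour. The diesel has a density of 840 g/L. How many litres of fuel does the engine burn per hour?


FC = P * BSFC / rho_fuel
   = 56 * 240 / 840
   = 13440 / 840
   = 16 L/h


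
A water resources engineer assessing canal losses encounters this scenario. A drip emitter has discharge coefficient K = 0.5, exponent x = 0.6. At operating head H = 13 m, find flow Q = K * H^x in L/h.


Q = K * H^x
  = 0.5 * 13^0.6
  = 0.5 * 4.6598
  = 2.33 L/h


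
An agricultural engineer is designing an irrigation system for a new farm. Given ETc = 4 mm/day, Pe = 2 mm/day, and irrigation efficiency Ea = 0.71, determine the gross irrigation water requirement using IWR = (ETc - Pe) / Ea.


IWR = (ETc - Pe) / Ea
    = (4 - 2) / 0.71
    = 2 / 0.71
    = 2.82 mm/day


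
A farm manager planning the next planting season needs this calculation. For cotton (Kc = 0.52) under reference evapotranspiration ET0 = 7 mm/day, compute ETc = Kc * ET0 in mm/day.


ETc = Kc * ET0
    = 0.52 * 7
    = 3.64 mm/day


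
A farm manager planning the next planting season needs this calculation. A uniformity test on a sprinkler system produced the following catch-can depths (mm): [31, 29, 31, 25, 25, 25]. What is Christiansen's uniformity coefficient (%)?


xbar = 166 / 6 = 27.667
sum|xi - xbar| = 16
CU = 100 * (1 - 16 / (6 * 27.667))
   = 100 * (1 - 0.0964)
   = 90.36%


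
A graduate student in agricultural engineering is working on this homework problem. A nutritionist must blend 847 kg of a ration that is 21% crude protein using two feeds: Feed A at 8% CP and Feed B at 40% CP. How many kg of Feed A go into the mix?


parts_A = CP_b - target = 40 - 21 = 19
parts_B = target - CP_a = 21 - 8 = 13
total_parts = 19 + 13 = 32
Feed A = 847 * 19 / 32 = 502.91 kg
Feed B = 847 * 13 / 32 = 344.09 kg

502.91 kg


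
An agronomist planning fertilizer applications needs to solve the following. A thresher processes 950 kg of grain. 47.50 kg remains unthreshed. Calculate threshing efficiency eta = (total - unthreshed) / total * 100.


eta = (total - unthreshed) / total * 100
    = (950 - 47.50) / 950 * 100
    = 902.50 / 950 * 100
    = 95%


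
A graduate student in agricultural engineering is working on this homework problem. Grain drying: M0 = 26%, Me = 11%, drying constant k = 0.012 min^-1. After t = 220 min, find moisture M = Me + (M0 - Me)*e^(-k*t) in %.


M = Me + (M0 - Me) * e^(-k*t)
  = 11 + (26 - 11) * e^(-0.012*220)
  = 11 + 15 * e^(-2.640)
  = 11 + 15 * 0.07136
  = 11 + 1.0704
  = 12.07%


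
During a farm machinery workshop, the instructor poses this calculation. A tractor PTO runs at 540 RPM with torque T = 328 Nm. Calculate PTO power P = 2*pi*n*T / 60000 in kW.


P = 2*pi*n*T / 60000
  = 2*pi * 540 * 328 / 60000
  = 1112877.78 / 60000
  = 18.55 kW


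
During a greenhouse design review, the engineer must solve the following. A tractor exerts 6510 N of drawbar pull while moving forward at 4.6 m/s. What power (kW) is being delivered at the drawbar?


P = F * v / 1000
  = 6510 * 4.6 / 1000
  = 29946 / 1000
  = 29.95 kW


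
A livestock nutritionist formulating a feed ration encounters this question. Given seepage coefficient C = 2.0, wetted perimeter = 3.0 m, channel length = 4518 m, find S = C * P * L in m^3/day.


S = C * P * L
  = 2.0 * 3.0 * 4518
  = 27108 m^3/day


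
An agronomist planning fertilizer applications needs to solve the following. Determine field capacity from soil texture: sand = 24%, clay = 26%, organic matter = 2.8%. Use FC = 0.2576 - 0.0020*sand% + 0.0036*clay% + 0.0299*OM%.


FC = 0.2576 - 0.0020*24 + 0.0036*26 + 0.0299*2.8
   = 0.2576 - 0.0480 + 0.0936 + 0.0837
   = 0.3869


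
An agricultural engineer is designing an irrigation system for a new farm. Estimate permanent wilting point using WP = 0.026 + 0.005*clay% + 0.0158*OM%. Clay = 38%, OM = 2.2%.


WP = 0.026 + 0.005*38 + 0.0158*2.2
   = 0.026 + 0.1900 + 0.0348
   = 0.2508


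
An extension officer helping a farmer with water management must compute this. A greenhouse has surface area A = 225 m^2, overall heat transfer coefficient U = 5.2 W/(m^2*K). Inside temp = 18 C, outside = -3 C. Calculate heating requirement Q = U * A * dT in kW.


dT = 18 - (-3) = 21 K
Q = U * A * dT
  = 5.2 * 225 * 21
  = 24570 W = 24.57 kW


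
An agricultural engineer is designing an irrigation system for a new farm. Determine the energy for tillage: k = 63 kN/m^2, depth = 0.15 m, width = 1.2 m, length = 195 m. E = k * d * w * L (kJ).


E = k * d * w * L
  = 63 * 0.15 * 1.2 * 195
  = 2211.30 kJ


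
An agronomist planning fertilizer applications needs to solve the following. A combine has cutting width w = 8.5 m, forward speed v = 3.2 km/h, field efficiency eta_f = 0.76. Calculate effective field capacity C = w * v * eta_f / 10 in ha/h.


C = w * v * eta_f / 10
  = 8.5 * 3.2 * 0.76 / 10
  = 20.67 / 10
  = 2.07 ha/h


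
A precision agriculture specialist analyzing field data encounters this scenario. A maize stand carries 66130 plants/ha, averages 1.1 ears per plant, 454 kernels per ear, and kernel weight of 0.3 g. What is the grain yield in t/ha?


Y = density * ears * kernels * kw
  = 66130 * 1.1 * 454 * 0.3 g/ha
  = 9907596.60 g/ha
  = 9907.60 kg/ha = 9.91 t/ha


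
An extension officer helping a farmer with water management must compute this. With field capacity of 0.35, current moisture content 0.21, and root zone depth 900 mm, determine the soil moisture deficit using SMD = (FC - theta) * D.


SMD = (FC - theta) * D
    = (0.35 - 0.21) * 900
    = 0.140 * 900
    = 126 mm


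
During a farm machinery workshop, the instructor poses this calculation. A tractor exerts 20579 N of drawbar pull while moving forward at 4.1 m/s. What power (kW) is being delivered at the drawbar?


P = F * v / 1000
  = 20579 * 4.1 / 1000
  = 84373.90 / 1000
  = 84.37 kW


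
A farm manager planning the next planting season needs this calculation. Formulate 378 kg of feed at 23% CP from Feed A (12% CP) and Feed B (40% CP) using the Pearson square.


parts_A = CP_b - target = 40 - 23 = 17
parts_B = target - CP_a = 23 - 12 = 11
total_parts = 17 + 11 = 28
Feed A = 378 * 17 / 28 = 229.50 kg
Feed B = 378 * 11 / 28 = 148.50 kg

229.50 kg


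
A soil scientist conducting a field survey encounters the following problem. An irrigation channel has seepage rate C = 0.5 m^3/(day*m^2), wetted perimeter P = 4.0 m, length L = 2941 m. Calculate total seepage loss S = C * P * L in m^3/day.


S = C * P * L
  = 0.5 * 4.0 * 2941
  = 5882 m^3/day


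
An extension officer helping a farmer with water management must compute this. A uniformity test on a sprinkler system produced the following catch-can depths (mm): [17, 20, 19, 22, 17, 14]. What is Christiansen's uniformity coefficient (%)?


xbar = 109 / 6 = 18.167
sum|xi - xbar| = 13
CU = 100 * (1 - 13 / (6 * 18.167))
   = 100 * (1 - 0.1193)
   = 88.07%


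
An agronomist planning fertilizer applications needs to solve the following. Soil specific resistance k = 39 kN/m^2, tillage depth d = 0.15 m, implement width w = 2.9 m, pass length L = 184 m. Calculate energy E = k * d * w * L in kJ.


E = k * d * w * L
  = 39 * 0.15 * 2.9 * 184
  = 3121.56 kJ


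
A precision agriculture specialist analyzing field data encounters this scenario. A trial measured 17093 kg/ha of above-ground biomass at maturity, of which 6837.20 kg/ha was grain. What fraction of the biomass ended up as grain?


HI = grain_yield / biomass
   = 6837.20 / 17093
   = 0.40


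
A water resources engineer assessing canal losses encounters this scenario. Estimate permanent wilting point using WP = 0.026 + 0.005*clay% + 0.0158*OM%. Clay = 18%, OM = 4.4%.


WP = 0.026 + 0.005*18 + 0.0158*4.4
   = 0.026 + 0.0900 + 0.0695
   = 0.1855


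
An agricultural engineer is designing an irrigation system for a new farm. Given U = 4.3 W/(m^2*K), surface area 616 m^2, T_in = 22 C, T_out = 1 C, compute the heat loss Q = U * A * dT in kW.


dT = 22 - (1) = 21 K
Q = U * A * dT
  = 4.3 * 616 * 21
  = 55624.80 W = 55.62 kW


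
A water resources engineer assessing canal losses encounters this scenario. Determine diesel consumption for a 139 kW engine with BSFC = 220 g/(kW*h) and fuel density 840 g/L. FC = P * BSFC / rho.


FC = P * BSFC / rho_fuel
   = 139 * 220 / 840
   = 30580 / 840
   = 36.40 L/h


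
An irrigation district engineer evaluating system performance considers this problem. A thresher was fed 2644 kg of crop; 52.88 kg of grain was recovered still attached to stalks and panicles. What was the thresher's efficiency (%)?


eta = (total - unthreshed) / total * 100
    = (2644 - 52.88) / 2644 * 100
    = 2591.12 / 2644 * 100
    = 98%


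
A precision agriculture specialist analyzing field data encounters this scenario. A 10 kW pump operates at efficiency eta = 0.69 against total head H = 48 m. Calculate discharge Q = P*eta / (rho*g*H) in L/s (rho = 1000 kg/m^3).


Q = (P * 1000 * eta) / (rho * g * H)
  = (10 * 1000 * 0.69) / (1000 * 9.81 * 48)
  = 6900 / 470880
  = 0.01465 m^3/s = 14.65 L/s


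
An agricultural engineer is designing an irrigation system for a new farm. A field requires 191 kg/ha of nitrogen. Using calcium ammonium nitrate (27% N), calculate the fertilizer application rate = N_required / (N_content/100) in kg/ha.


Rate = N_required / (N_content / 100)
     = 191 / (27 / 100)
     = 191 / 0.27
     = 707.41 kg/ha


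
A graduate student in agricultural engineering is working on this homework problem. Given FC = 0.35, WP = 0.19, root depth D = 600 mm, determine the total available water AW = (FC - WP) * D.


AW = (FC - WP) * D
   = (0.35 - 0.19) * 600
   = 0.16 * 600
   = 96 mm


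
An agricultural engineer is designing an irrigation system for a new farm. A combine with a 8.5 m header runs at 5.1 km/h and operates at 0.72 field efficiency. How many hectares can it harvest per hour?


C = w * v * eta_f / 10
  = 8.5 * 5.1 * 0.72 / 10
  = 31.21 / 10
  = 3.12 ha/h


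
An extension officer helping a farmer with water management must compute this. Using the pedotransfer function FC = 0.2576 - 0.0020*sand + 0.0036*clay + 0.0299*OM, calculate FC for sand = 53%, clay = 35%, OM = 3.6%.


FC = 0.2576 - 0.0020*53 + 0.0036*35 + 0.0299*3.6
   = 0.2576 - 0.1060 + 0.1260 + 0.1076
   = 0.3852


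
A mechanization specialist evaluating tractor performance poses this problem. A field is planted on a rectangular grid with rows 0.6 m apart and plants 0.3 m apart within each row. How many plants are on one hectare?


D = 10000 / (row_sp * plant_sp)
  = 10000 / (0.6 * 0.3)
  = 10000 / 0.1800
  = 55555.56 plants/ha


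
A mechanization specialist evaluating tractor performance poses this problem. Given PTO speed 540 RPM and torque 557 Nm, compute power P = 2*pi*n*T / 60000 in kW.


P = 2*pi*n*T / 60000
  = 2*pi * 540 * 557 / 60000
  = 1889856.48 / 60000
  = 31.50 kW


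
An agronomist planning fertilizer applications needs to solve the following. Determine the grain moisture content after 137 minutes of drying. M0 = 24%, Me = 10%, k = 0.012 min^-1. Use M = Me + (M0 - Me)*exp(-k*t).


M = Me + (M0 - Me) * e^(-k*t)
  = 10 + (24 - 10) * e^(-0.012*137)
  = 10 + 14 * e^(-1.644)
  = 10 + 14 * 0.19321
  = 10 + 2.7049
  = 12.70%


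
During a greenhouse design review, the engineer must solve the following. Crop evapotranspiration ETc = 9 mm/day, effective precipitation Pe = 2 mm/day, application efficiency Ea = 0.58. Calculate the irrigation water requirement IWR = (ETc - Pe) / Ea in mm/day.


IWR = (ETc - Pe) / Ea
    = (9 - 2) / 0.58
    = 7 / 0.58
    = 12.07 mm/day


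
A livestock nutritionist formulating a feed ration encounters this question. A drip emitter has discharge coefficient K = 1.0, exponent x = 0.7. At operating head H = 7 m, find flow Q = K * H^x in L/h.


Q = K * H^x
  = 1.0 * 7^0.7
  = 1.0 * 3.9045
  = 3.90 L/h


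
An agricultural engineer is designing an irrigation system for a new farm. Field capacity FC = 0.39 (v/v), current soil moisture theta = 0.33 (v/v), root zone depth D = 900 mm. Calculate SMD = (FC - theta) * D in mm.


SMD = (FC - theta) * D
    = (0.39 - 0.33) * 900
    = 0.060 * 900
    = 54 mm


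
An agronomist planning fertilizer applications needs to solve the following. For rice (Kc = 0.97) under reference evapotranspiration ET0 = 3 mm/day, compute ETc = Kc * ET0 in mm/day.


ETc = Kc * ET0
    = 0.97 * 3
    = 2.91 mm/day


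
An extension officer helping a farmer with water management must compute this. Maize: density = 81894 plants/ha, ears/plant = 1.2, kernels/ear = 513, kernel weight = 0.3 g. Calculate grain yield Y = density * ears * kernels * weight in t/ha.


Y = density * ears * kernels * kw
  = 81894 * 1.2 * 513 * 0.3 g/ha
  = 15124183.92 g/ha
  = 15124.18 kg/ha = 15.12 t/ha


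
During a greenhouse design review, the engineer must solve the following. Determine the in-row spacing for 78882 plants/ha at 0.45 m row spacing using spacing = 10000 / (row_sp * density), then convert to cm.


spacing = 10000 / (row_sp * density)
        = 10000 / (0.45 * 78882)
        = 10000 / 35496.90
        = 0.28171 m = 28.17 cm


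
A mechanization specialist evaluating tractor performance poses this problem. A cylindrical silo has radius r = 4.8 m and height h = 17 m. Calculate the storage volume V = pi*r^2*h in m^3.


V = pi * r^2 * h
  = pi * 4.8^2 * 17
  = pi * 23.04 * 17
  = 1230.50 m^3


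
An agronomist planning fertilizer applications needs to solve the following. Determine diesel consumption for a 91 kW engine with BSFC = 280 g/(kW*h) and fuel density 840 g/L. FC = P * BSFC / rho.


FC = P * BSFC / rho_fuel
   = 91 * 280 / 840
   = 25480 / 840
   = 30.33 L/h


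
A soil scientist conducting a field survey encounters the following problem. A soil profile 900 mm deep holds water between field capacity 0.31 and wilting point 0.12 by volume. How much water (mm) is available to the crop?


AW = (FC - WP) * D
   = (0.31 - 0.12) * 900
   = 0.19 * 900
   = 171 mm


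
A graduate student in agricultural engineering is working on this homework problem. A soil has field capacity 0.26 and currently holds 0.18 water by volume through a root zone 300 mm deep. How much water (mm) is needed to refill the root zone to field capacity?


SMD = (FC - theta) * D
    = (0.26 - 0.18) * 300
    = 0.080 * 300
    = 24 mm


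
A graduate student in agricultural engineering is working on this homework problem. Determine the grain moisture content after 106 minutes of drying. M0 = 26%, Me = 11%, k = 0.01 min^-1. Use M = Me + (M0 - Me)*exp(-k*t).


M = Me + (M0 - Me) * e^(-k*t)
  = 11 + (26 - 11) * e^(-0.01*106)
  = 11 + 15 * e^(-1.060)
  = 11 + 15 * 0.34646
  = 11 + 5.1968
  = 16.20%


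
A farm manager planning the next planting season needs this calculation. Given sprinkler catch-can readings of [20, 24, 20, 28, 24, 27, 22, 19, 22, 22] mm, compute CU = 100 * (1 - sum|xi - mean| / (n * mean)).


xbar = 228 / 10 = 22.800
sum|xi - xbar| = 23.600
CU = 100 * (1 - 23.600 / (10 * 22.800))
   = 100 * (1 - 0.1035)
   = 89.65%


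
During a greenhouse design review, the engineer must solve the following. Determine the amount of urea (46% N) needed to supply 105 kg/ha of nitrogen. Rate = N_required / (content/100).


Rate = N_required / (N_content / 100)
     = 105 / (46 / 100)
     = 105 / 0.46
     = 228.26 kg/ha


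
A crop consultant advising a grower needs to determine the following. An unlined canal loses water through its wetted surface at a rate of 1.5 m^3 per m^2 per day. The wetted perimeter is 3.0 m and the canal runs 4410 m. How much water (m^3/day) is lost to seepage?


S = C * P * L
  = 1.5 * 3.0 * 4410
  = 19845 m^3/day


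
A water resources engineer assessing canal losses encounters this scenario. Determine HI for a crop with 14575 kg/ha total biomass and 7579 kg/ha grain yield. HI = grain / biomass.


HI = grain_yield / biomass
   = 7579 / 14575
   = 0.52


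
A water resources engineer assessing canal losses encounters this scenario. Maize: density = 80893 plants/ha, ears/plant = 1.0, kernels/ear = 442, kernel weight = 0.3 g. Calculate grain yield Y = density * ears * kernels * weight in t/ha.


Y = density * ears * kernels * kw
  = 80893 * 1.0 * 442 * 0.3 g/ha
  = 10726411.80 g/ha
  = 10726.41 kg/ha = 10.73 t/ha


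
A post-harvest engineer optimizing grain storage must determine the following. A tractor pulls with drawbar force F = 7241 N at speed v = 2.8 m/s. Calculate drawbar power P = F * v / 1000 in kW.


P = F * v / 1000
  = 7241 * 2.8 / 1000
  = 20274.80 / 1000
  = 20.27 kW


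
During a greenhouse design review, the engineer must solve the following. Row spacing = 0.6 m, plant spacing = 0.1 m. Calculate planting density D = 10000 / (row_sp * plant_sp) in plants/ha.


D = 10000 / (row_sp * plant_sp)
  = 10000 / (0.6 * 0.1)
  = 10000 / 0.0600
  = 166666.67 plants/ha


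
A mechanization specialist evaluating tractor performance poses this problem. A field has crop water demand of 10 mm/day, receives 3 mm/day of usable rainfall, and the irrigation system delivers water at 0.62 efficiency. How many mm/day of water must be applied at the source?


IWR = (ETc - Pe) / Ea
    = (10 - 3) / 0.62
    = 7 / 0.62
    = 11.29 mm/day


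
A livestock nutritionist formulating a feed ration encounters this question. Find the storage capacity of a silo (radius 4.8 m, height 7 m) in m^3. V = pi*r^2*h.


V = pi * r^2 * h
  = pi * 4.8^2 * 7
  = pi * 23.04 * 7
  = 506.68 m^3


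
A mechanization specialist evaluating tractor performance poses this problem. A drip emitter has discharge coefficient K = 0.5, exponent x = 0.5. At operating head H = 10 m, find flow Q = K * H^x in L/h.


Q = K * H^x
  = 0.5 * 10^0.5
  = 0.5 * 3.1623
  = 1.58 L/h


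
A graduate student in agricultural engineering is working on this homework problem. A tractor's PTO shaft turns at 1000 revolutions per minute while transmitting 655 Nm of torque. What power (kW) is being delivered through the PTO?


P = 2*pi*n*T / 60000
  = 2*pi * 1000 * 655 / 60000
  = 4115486.38 / 60000
  = 68.59 kW


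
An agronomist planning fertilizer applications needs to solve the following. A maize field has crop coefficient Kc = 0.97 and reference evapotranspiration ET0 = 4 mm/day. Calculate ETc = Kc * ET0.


ETc = Kc * ET0
    = 0.97 * 4
    = 3.88 mm/day


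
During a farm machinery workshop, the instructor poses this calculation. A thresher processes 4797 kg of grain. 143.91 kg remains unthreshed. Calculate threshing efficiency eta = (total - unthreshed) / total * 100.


eta = (total - unthreshed) / total * 100
    = (4797 - 143.91) / 4797 * 100
    = 4653.09 / 4797 * 100
    = 97%


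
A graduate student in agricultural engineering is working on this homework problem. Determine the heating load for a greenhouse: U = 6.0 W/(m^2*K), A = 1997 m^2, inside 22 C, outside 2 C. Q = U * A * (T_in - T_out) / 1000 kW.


dT = 22 - (2) = 20 K
Q = U * A * dT
  = 6.0 * 1997 * 20
  = 239640 W = 239.64 kW


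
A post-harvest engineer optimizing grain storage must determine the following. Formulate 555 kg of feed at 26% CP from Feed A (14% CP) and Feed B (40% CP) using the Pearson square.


parts_A = CP_b - target = 40 - 26 = 14
parts_B = target - CP_a = 26 - 14 = 12
total_parts = 14 + 12 = 26
Feed A = 555 * 14 / 26 = 298.85 kg
Feed B = 555 * 12 / 26 = 256.15 kg

298.85 kg


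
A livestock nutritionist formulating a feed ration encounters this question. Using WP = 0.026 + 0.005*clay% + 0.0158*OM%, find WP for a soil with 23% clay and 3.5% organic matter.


WP = 0.026 + 0.005*23 + 0.0158*3.5
   = 0.026 + 0.1150 + 0.0553
   = 0.1963


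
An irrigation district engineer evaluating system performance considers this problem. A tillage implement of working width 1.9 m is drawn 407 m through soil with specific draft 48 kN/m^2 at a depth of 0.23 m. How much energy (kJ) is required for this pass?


E = k * d * w * L
  = 48 * 0.23 * 1.9 * 407
  = 8537.23 kJ


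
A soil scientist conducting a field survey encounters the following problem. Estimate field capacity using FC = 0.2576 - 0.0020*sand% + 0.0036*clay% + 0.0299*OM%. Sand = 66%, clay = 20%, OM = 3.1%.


FC = 0.2576 - 0.0020*66 + 0.0036*20 + 0.0299*3.1
   = 0.2576 - 0.1320 + 0.0720 + 0.0927
   = 0.2903


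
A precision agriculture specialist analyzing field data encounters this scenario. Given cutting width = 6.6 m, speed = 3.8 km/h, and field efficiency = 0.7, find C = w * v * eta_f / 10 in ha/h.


C = w * v * eta_f / 10
  = 6.6 * 3.8 * 0.7 / 10
  = 17.56 / 10
  = 1.76 ha/h


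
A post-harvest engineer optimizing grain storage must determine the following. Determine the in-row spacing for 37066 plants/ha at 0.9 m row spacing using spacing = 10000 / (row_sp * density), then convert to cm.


spacing = 10000 / (row_sp * density)
        = 10000 / (0.9 * 37066)
        = 10000 / 33359.40
        = 0.29977 m = 29.98 cm


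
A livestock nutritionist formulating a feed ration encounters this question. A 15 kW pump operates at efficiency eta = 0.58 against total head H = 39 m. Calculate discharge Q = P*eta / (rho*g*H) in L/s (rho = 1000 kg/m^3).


Q = (P * 1000 * eta) / (rho * g * H)
  = (15 * 1000 * 0.58) / (1000 * 9.81 * 39)
  = 8700 / 382590
  = 0.02274 m^3/s = 22.74 L/s


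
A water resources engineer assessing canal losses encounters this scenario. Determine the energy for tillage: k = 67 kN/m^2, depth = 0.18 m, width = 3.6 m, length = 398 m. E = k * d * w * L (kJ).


E = k * d * w * L
  = 67 * 0.18 * 3.6 * 398
  = 17279.57 kJ


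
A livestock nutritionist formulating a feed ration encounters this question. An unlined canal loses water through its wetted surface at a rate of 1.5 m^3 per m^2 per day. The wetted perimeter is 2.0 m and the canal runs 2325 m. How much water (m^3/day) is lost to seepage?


S = C * P * L
  = 1.5 * 2.0 * 2325
  = 6975 m^3/day


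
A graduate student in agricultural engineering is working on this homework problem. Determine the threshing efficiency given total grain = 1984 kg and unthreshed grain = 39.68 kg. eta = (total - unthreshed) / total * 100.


eta = (total - unthreshed) / total * 100
    = (1984 - 39.68) / 1984 * 100
    = 1944.32 / 1984 * 100
    = 98%


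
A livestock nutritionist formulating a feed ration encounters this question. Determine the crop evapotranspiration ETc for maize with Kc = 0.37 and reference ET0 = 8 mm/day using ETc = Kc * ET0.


ETc = Kc * ET0
    = 0.37 * 8
    = 2.96 mm/day


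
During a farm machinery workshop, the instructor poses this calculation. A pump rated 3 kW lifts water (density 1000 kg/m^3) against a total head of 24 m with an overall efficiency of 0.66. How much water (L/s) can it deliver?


Q = (P * 1000 * eta) / (rho * g * H)
  = (3 * 1000 * 0.66) / (1000 * 9.81 * 24)
  = 1980 / 235440
  = 0.00841 m^3/s = 8.41 L/s


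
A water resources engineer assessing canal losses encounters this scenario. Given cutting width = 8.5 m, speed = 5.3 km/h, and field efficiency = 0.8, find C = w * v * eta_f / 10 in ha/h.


C = w * v * eta_f / 10
  = 8.5 * 5.3 * 0.8 / 10
  = 36.04 / 10
  = 3.60 ha/h


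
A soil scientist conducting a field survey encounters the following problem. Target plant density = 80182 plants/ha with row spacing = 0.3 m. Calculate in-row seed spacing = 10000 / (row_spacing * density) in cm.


spacing = 10000 / (row_sp * density)
        = 10000 / (0.3 * 80182)
        = 10000 / 24054.60
        = 0.41572 m = 41.57 cm


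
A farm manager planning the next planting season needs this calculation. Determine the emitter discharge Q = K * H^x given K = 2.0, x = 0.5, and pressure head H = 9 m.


Q = K * H^x
  = 2.0 * 9^0.5
  = 2.0 * 3
  = 6 L/h


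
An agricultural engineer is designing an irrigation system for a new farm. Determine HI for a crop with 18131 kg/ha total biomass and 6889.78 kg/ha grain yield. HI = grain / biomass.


HI = grain_yield / biomass
   = 6889.78 / 18131
   = 0.38


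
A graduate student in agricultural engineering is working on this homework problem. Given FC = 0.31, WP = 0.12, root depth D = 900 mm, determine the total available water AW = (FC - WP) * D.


AW = (FC - WP) * D
   = (0.31 - 0.12) * 900
   = 0.19 * 900
   = 171 mm


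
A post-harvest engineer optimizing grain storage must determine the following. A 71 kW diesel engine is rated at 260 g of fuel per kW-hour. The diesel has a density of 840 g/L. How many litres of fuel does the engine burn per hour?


FC = P * BSFC / rho_fuel
   = 71 * 260 / 840
   = 18460 / 840
   = 21.98 L/h
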